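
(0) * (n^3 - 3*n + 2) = 0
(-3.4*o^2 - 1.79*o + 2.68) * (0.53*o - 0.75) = -1.802*o^3 + 1.6013*o^2 + 2.7629*o - 2.01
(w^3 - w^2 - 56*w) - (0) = w^3 - w^2 - 56*w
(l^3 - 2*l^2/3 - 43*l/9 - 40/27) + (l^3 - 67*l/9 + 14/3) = 2*l^3 - 2*l^2/3 - 110*l/9 + 86/27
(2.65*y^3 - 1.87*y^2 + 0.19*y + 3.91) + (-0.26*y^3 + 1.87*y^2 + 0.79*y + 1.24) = 2.39*y^3 + 0.98*y + 5.15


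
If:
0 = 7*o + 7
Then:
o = -1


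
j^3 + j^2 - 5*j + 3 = (j - 1)^2*(j + 3)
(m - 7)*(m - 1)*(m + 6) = m^3 - 2*m^2 - 41*m + 42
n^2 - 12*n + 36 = (n - 6)^2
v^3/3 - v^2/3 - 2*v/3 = v*(v/3 + 1/3)*(v - 2)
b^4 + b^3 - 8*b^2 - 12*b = b*(b - 3)*(b + 2)^2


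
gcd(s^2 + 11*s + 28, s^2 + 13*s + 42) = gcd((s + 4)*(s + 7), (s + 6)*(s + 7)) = s + 7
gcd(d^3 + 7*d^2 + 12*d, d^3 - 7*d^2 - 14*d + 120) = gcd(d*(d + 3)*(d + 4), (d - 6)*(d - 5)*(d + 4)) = d + 4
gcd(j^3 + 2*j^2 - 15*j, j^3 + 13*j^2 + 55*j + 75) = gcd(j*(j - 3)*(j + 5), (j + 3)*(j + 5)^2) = j + 5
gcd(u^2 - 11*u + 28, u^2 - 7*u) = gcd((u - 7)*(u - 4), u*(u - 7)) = u - 7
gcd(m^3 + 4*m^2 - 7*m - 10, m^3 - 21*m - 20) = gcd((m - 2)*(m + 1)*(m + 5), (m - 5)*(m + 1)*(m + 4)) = m + 1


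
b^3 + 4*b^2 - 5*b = b*(b - 1)*(b + 5)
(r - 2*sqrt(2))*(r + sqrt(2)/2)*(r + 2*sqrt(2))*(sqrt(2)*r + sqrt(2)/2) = sqrt(2)*r^4 + sqrt(2)*r^3/2 + r^3 - 8*sqrt(2)*r^2 + r^2/2 - 8*r - 4*sqrt(2)*r - 4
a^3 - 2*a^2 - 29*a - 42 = (a - 7)*(a + 2)*(a + 3)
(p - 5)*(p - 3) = p^2 - 8*p + 15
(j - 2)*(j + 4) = j^2 + 2*j - 8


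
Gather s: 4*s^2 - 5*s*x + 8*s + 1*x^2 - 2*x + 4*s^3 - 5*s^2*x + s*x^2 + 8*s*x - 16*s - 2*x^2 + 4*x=4*s^3 + s^2*(4 - 5*x) + s*(x^2 + 3*x - 8) - x^2 + 2*x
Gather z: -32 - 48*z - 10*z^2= -10*z^2 - 48*z - 32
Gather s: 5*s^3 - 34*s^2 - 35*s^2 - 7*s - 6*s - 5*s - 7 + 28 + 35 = 5*s^3 - 69*s^2 - 18*s + 56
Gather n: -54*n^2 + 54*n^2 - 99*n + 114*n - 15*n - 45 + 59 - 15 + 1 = 0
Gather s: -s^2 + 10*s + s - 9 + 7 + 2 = -s^2 + 11*s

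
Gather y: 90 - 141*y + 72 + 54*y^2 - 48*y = 54*y^2 - 189*y + 162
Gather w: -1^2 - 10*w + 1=-10*w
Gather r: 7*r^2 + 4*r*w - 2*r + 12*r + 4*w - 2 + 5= 7*r^2 + r*(4*w + 10) + 4*w + 3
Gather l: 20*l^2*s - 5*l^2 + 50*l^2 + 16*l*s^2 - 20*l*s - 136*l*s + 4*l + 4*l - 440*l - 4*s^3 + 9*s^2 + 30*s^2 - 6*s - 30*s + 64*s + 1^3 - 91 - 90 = l^2*(20*s + 45) + l*(16*s^2 - 156*s - 432) - 4*s^3 + 39*s^2 + 28*s - 180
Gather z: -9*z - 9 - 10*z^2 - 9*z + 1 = -10*z^2 - 18*z - 8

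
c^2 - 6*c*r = c*(c - 6*r)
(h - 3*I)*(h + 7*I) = h^2 + 4*I*h + 21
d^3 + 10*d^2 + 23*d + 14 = (d + 1)*(d + 2)*(d + 7)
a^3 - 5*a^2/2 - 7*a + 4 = (a - 4)*(a - 1/2)*(a + 2)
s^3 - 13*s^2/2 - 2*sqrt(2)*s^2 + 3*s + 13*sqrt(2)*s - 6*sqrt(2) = (s - 6)*(s - 1/2)*(s - 2*sqrt(2))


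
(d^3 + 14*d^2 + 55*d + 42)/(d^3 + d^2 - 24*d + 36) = (d^2 + 8*d + 7)/(d^2 - 5*d + 6)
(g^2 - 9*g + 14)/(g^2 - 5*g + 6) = (g - 7)/(g - 3)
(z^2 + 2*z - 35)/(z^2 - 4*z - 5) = (z + 7)/(z + 1)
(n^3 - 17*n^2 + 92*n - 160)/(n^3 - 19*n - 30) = (n^2 - 12*n + 32)/(n^2 + 5*n + 6)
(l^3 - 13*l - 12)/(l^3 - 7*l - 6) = (l^2 - l - 12)/(l^2 - l - 6)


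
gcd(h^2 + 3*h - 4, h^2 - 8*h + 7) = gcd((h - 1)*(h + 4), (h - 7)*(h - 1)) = h - 1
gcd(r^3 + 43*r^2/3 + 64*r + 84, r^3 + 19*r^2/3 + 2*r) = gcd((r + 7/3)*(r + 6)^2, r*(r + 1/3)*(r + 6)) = r + 6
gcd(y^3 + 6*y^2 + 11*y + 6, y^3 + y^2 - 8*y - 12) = y + 2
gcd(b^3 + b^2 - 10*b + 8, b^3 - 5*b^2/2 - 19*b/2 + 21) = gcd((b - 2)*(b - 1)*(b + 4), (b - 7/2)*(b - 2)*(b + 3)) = b - 2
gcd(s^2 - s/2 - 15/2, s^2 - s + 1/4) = 1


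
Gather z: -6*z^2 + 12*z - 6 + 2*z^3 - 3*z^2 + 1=2*z^3 - 9*z^2 + 12*z - 5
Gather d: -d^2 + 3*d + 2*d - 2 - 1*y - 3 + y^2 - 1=-d^2 + 5*d + y^2 - y - 6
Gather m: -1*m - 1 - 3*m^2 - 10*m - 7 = -3*m^2 - 11*m - 8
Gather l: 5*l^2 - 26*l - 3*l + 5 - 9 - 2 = 5*l^2 - 29*l - 6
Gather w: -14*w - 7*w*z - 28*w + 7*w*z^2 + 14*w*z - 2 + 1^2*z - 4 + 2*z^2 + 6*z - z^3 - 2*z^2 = w*(7*z^2 + 7*z - 42) - z^3 + 7*z - 6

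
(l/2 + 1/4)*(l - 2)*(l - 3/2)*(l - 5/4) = l^4/2 - 17*l^3/8 + 5*l^2/2 - l/32 - 15/16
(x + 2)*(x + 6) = x^2 + 8*x + 12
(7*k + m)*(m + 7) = 7*k*m + 49*k + m^2 + 7*m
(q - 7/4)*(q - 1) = q^2 - 11*q/4 + 7/4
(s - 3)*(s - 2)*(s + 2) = s^3 - 3*s^2 - 4*s + 12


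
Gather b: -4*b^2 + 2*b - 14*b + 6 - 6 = -4*b^2 - 12*b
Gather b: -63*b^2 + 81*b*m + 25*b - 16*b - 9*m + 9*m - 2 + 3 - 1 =-63*b^2 + b*(81*m + 9)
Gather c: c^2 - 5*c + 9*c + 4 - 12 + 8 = c^2 + 4*c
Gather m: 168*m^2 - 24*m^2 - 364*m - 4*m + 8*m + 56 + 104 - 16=144*m^2 - 360*m + 144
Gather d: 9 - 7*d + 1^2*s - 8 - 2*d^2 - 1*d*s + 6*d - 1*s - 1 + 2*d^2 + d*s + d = 0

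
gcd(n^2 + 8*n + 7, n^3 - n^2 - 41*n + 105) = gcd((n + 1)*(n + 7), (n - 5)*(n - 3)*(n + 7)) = n + 7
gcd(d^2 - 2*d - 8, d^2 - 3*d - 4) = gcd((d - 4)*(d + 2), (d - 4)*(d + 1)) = d - 4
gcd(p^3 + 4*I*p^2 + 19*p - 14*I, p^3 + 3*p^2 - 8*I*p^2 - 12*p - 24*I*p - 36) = p - 2*I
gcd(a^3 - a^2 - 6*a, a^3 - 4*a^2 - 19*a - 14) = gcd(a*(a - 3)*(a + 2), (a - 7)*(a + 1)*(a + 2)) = a + 2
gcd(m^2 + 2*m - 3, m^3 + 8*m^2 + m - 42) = m + 3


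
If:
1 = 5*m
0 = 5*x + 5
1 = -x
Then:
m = 1/5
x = -1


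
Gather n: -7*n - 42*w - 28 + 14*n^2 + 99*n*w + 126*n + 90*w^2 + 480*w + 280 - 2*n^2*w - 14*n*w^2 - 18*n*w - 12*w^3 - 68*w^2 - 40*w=n^2*(14 - 2*w) + n*(-14*w^2 + 81*w + 119) - 12*w^3 + 22*w^2 + 398*w + 252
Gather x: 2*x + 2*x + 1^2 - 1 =4*x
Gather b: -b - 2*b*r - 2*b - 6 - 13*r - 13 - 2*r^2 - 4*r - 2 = b*(-2*r - 3) - 2*r^2 - 17*r - 21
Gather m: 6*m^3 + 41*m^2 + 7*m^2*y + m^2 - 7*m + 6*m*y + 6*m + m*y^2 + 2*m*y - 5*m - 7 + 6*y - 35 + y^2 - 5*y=6*m^3 + m^2*(7*y + 42) + m*(y^2 + 8*y - 6) + y^2 + y - 42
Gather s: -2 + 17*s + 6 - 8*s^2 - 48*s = -8*s^2 - 31*s + 4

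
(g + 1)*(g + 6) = g^2 + 7*g + 6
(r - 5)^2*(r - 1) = r^3 - 11*r^2 + 35*r - 25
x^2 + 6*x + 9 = (x + 3)^2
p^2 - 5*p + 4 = (p - 4)*(p - 1)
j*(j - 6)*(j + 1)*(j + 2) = j^4 - 3*j^3 - 16*j^2 - 12*j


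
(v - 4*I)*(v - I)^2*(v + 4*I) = v^4 - 2*I*v^3 + 15*v^2 - 32*I*v - 16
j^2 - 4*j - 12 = (j - 6)*(j + 2)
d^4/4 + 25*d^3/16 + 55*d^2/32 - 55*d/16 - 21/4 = (d/4 + 1)*(d - 3/2)*(d + 7/4)*(d + 2)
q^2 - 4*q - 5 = (q - 5)*(q + 1)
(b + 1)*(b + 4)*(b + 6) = b^3 + 11*b^2 + 34*b + 24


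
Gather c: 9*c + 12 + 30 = 9*c + 42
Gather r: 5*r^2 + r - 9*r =5*r^2 - 8*r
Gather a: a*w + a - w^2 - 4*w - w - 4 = a*(w + 1) - w^2 - 5*w - 4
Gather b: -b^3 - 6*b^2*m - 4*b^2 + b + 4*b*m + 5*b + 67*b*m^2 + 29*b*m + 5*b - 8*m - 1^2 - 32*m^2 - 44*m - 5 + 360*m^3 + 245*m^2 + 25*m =-b^3 + b^2*(-6*m - 4) + b*(67*m^2 + 33*m + 11) + 360*m^3 + 213*m^2 - 27*m - 6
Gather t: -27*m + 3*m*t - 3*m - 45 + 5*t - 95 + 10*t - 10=-30*m + t*(3*m + 15) - 150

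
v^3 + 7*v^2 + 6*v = v*(v + 1)*(v + 6)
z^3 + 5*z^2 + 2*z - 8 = (z - 1)*(z + 2)*(z + 4)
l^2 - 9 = (l - 3)*(l + 3)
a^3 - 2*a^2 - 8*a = a*(a - 4)*(a + 2)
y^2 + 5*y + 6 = (y + 2)*(y + 3)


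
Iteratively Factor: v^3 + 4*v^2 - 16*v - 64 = (v + 4)*(v^2 - 16) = (v + 4)^2*(v - 4)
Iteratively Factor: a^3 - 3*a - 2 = (a - 2)*(a^2 + 2*a + 1) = (a - 2)*(a + 1)*(a + 1)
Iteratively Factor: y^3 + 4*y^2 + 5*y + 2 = (y + 1)*(y^2 + 3*y + 2) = (y + 1)^2*(y + 2)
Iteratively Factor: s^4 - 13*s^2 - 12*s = (s + 3)*(s^3 - 3*s^2 - 4*s) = s*(s + 3)*(s^2 - 3*s - 4) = s*(s - 4)*(s + 3)*(s + 1)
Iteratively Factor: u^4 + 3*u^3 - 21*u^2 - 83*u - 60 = (u + 1)*(u^3 + 2*u^2 - 23*u - 60) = (u + 1)*(u + 4)*(u^2 - 2*u - 15) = (u + 1)*(u + 3)*(u + 4)*(u - 5)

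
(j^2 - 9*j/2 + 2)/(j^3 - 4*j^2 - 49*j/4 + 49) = 2*(2*j - 1)/(4*j^2 - 49)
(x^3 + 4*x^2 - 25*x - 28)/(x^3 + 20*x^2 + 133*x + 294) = (x^2 - 3*x - 4)/(x^2 + 13*x + 42)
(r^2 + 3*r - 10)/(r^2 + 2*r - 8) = (r + 5)/(r + 4)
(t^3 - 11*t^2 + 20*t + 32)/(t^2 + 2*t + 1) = (t^2 - 12*t + 32)/(t + 1)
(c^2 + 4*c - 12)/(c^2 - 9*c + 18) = (c^2 + 4*c - 12)/(c^2 - 9*c + 18)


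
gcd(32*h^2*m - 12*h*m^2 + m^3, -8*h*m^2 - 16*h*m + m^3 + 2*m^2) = 8*h*m - m^2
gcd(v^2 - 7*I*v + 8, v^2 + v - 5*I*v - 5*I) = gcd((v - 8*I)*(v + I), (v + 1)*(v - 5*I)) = 1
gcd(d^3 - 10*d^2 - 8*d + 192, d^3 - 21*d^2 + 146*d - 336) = d^2 - 14*d + 48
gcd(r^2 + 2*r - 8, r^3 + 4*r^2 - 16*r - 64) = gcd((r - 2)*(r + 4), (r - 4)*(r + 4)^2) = r + 4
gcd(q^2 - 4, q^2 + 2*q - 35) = 1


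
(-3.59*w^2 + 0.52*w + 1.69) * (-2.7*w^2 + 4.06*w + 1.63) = 9.693*w^4 - 15.9794*w^3 - 8.3035*w^2 + 7.709*w + 2.7547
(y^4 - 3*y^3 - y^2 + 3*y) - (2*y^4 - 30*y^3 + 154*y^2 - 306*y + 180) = -y^4 + 27*y^3 - 155*y^2 + 309*y - 180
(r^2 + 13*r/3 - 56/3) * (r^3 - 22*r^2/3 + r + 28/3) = r^5 - 3*r^4 - 445*r^3/9 + 1355*r^2/9 + 196*r/9 - 1568/9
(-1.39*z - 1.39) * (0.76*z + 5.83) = -1.0564*z^2 - 9.1601*z - 8.1037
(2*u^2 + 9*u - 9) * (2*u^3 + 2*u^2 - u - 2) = 4*u^5 + 22*u^4 - 2*u^3 - 31*u^2 - 9*u + 18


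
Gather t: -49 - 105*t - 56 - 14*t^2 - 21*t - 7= -14*t^2 - 126*t - 112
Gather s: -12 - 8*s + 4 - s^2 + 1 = -s^2 - 8*s - 7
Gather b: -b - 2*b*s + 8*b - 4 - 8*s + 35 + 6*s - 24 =b*(7 - 2*s) - 2*s + 7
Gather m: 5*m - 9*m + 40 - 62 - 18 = -4*m - 40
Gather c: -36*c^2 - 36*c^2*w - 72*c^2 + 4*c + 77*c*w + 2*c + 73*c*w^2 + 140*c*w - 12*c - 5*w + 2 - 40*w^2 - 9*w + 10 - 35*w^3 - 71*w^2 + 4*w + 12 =c^2*(-36*w - 108) + c*(73*w^2 + 217*w - 6) - 35*w^3 - 111*w^2 - 10*w + 24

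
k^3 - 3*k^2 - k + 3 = (k - 3)*(k - 1)*(k + 1)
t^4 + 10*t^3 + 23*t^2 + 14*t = t*(t + 1)*(t + 2)*(t + 7)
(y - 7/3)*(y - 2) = y^2 - 13*y/3 + 14/3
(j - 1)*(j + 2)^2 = j^3 + 3*j^2 - 4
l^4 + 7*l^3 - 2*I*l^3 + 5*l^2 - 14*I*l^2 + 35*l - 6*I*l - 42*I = (l + 7)*(l - 3*I)*(l - I)*(l + 2*I)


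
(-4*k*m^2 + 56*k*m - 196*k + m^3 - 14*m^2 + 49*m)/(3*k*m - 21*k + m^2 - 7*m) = (-4*k*m + 28*k + m^2 - 7*m)/(3*k + m)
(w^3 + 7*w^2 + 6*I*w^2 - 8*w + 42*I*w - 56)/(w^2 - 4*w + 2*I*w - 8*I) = (w^2 + w*(7 + 4*I) + 28*I)/(w - 4)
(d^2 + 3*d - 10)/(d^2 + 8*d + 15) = (d - 2)/(d + 3)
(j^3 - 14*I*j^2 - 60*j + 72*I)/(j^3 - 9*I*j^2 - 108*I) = (j - 2*I)/(j + 3*I)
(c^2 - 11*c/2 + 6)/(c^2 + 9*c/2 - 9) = (c - 4)/(c + 6)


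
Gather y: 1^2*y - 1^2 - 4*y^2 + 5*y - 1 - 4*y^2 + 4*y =-8*y^2 + 10*y - 2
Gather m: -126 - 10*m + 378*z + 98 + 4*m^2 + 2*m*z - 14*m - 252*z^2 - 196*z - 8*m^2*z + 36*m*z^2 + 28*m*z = m^2*(4 - 8*z) + m*(36*z^2 + 30*z - 24) - 252*z^2 + 182*z - 28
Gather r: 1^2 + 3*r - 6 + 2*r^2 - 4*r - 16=2*r^2 - r - 21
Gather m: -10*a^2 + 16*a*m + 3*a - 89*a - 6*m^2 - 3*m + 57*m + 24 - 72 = -10*a^2 - 86*a - 6*m^2 + m*(16*a + 54) - 48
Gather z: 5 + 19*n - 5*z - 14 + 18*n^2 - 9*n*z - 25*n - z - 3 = 18*n^2 - 6*n + z*(-9*n - 6) - 12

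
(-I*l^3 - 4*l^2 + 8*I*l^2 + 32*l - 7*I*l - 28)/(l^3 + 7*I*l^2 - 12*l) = (-I*l^3 + l^2*(-4 + 8*I) + l*(32 - 7*I) - 28)/(l*(l^2 + 7*I*l - 12))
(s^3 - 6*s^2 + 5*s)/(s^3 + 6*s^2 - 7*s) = (s - 5)/(s + 7)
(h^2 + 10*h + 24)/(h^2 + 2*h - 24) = (h + 4)/(h - 4)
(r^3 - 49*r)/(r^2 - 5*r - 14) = r*(r + 7)/(r + 2)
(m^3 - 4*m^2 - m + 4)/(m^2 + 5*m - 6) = (m^2 - 3*m - 4)/(m + 6)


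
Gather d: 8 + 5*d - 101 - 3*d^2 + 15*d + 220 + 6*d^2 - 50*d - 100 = 3*d^2 - 30*d + 27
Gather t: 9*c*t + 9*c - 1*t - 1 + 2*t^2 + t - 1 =9*c*t + 9*c + 2*t^2 - 2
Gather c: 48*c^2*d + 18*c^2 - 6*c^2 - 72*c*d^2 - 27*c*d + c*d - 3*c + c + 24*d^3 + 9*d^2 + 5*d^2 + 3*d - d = c^2*(48*d + 12) + c*(-72*d^2 - 26*d - 2) + 24*d^3 + 14*d^2 + 2*d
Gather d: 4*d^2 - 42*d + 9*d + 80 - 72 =4*d^2 - 33*d + 8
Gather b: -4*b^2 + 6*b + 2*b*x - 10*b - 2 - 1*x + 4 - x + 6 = -4*b^2 + b*(2*x - 4) - 2*x + 8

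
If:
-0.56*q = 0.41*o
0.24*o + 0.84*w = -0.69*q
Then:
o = 3.16767676767677*w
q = -2.31919191919192*w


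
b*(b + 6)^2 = b^3 + 12*b^2 + 36*b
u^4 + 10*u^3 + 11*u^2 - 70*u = u*(u - 2)*(u + 5)*(u + 7)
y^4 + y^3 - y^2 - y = y*(y - 1)*(y + 1)^2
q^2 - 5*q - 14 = (q - 7)*(q + 2)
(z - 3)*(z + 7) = z^2 + 4*z - 21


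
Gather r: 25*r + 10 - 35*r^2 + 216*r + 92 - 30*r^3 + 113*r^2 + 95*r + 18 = -30*r^3 + 78*r^2 + 336*r + 120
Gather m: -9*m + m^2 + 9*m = m^2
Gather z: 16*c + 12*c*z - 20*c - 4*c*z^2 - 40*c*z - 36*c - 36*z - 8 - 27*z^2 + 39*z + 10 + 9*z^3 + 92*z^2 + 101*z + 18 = -40*c + 9*z^3 + z^2*(65 - 4*c) + z*(104 - 28*c) + 20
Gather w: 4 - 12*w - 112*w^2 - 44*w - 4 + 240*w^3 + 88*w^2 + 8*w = 240*w^3 - 24*w^2 - 48*w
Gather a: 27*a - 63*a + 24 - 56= -36*a - 32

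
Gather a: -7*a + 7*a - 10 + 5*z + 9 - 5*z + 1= 0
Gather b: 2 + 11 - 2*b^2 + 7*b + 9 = -2*b^2 + 7*b + 22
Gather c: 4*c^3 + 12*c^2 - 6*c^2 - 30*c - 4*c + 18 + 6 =4*c^3 + 6*c^2 - 34*c + 24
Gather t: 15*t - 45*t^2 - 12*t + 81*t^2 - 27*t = 36*t^2 - 24*t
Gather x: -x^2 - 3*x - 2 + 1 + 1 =-x^2 - 3*x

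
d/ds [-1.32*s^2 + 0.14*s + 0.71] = 0.14 - 2.64*s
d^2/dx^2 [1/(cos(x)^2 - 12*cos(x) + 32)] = (-4*sin(x)^4 + 18*sin(x)^2 - 429*cos(x) + 9*cos(3*x) + 210)/((cos(x) - 8)^3*(cos(x) - 4)^3)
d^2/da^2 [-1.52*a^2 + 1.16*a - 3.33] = -3.04000000000000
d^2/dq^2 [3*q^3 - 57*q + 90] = 18*q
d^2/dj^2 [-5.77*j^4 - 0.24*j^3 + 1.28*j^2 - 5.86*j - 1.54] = -69.24*j^2 - 1.44*j + 2.56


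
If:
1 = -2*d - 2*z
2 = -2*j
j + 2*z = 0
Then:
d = -1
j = -1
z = 1/2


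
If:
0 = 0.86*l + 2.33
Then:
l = -2.71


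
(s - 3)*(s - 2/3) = s^2 - 11*s/3 + 2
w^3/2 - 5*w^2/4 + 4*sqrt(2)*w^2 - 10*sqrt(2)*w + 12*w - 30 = (w/2 + sqrt(2))*(w - 5/2)*(w + 6*sqrt(2))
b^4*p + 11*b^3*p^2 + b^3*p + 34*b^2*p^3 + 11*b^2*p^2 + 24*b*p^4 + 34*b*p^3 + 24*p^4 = (b + p)*(b + 4*p)*(b + 6*p)*(b*p + p)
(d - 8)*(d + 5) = d^2 - 3*d - 40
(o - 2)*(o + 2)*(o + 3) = o^3 + 3*o^2 - 4*o - 12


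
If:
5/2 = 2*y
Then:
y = 5/4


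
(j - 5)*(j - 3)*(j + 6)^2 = j^4 + 4*j^3 - 45*j^2 - 108*j + 540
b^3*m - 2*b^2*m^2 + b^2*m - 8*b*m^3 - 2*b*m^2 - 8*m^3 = (b - 4*m)*(b + 2*m)*(b*m + m)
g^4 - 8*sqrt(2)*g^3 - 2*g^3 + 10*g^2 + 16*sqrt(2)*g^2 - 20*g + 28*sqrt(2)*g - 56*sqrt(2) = (g - 2)*(g - 7*sqrt(2))*(g - 2*sqrt(2))*(g + sqrt(2))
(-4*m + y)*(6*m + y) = -24*m^2 + 2*m*y + y^2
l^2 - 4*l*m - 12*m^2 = (l - 6*m)*(l + 2*m)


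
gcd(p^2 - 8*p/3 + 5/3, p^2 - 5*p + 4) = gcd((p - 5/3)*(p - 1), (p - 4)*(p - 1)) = p - 1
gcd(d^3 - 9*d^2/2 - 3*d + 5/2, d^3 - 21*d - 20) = d^2 - 4*d - 5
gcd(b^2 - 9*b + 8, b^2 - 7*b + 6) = b - 1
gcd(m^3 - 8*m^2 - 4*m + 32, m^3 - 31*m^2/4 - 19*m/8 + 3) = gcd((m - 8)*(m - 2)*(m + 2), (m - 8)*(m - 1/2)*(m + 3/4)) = m - 8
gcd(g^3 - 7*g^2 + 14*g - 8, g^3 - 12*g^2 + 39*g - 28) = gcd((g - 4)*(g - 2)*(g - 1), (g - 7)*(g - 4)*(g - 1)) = g^2 - 5*g + 4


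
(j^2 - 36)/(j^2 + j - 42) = (j + 6)/(j + 7)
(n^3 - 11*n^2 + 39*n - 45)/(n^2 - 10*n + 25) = (n^2 - 6*n + 9)/(n - 5)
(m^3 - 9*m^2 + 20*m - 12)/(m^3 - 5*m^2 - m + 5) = (m^2 - 8*m + 12)/(m^2 - 4*m - 5)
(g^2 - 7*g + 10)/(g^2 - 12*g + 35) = (g - 2)/(g - 7)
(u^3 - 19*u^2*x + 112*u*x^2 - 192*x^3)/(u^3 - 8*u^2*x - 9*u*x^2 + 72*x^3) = (u - 8*x)/(u + 3*x)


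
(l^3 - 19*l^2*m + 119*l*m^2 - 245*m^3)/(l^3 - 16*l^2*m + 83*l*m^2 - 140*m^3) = (l - 7*m)/(l - 4*m)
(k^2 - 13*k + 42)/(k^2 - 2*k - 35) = (k - 6)/(k + 5)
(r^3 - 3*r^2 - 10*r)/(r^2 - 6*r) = (r^2 - 3*r - 10)/(r - 6)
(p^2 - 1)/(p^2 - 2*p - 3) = (p - 1)/(p - 3)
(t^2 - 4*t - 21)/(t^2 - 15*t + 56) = (t + 3)/(t - 8)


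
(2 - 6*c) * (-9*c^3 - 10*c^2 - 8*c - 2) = 54*c^4 + 42*c^3 + 28*c^2 - 4*c - 4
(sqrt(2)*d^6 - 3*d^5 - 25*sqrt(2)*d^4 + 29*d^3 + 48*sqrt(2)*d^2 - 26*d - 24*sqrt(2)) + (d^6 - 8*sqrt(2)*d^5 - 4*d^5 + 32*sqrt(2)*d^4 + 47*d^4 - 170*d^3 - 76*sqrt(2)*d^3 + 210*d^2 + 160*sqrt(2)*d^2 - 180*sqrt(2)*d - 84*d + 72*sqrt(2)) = d^6 + sqrt(2)*d^6 - 8*sqrt(2)*d^5 - 7*d^5 + 7*sqrt(2)*d^4 + 47*d^4 - 141*d^3 - 76*sqrt(2)*d^3 + 210*d^2 + 208*sqrt(2)*d^2 - 180*sqrt(2)*d - 110*d + 48*sqrt(2)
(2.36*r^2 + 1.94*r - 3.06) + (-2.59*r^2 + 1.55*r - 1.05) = -0.23*r^2 + 3.49*r - 4.11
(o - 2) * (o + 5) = o^2 + 3*o - 10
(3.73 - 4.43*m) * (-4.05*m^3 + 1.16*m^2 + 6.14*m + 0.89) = 17.9415*m^4 - 20.2453*m^3 - 22.8734*m^2 + 18.9595*m + 3.3197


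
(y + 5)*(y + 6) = y^2 + 11*y + 30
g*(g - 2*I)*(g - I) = g^3 - 3*I*g^2 - 2*g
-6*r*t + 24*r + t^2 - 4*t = (-6*r + t)*(t - 4)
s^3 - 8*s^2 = s^2*(s - 8)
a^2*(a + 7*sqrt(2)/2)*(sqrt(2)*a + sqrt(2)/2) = sqrt(2)*a^4 + sqrt(2)*a^3/2 + 7*a^3 + 7*a^2/2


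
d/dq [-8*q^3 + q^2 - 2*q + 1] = -24*q^2 + 2*q - 2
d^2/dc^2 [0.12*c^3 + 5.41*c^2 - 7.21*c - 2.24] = 0.72*c + 10.82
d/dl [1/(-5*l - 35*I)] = 1/(5*(l + 7*I)^2)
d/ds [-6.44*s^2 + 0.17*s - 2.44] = 0.17 - 12.88*s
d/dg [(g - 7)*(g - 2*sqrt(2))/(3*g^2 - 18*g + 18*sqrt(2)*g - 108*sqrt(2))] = (g^2 + 8*sqrt(2)*g^2 - 100*sqrt(2)*g - 24 + 336*sqrt(2))/(3*(g^4 - 12*g^3 + 12*sqrt(2)*g^3 - 144*sqrt(2)*g^2 + 108*g^2 - 864*g + 432*sqrt(2)*g + 2592))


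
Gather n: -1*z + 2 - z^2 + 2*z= -z^2 + z + 2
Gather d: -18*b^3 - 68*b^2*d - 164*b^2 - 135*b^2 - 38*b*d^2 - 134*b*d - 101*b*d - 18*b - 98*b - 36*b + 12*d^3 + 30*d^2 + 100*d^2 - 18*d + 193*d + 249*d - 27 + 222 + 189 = -18*b^3 - 299*b^2 - 152*b + 12*d^3 + d^2*(130 - 38*b) + d*(-68*b^2 - 235*b + 424) + 384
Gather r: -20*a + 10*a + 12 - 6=6 - 10*a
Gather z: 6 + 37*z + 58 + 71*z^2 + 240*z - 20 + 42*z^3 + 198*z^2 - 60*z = 42*z^3 + 269*z^2 + 217*z + 44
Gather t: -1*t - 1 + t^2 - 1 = t^2 - t - 2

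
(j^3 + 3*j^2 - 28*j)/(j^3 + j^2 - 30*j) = (j^2 + 3*j - 28)/(j^2 + j - 30)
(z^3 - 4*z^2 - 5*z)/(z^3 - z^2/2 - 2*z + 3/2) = 2*z*(z^2 - 4*z - 5)/(2*z^3 - z^2 - 4*z + 3)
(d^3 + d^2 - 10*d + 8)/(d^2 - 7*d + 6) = (d^2 + 2*d - 8)/(d - 6)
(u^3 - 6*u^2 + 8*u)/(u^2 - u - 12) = u*(u - 2)/(u + 3)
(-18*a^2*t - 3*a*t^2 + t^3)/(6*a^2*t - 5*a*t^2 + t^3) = (-18*a^2 - 3*a*t + t^2)/(6*a^2 - 5*a*t + t^2)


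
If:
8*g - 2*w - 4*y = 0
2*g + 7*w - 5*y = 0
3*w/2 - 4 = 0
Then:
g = 19/6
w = 8/3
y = 5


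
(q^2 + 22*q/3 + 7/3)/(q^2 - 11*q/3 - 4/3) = (q + 7)/(q - 4)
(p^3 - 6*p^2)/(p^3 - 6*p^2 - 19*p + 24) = p^2*(p - 6)/(p^3 - 6*p^2 - 19*p + 24)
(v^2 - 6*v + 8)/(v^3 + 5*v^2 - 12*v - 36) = (v^2 - 6*v + 8)/(v^3 + 5*v^2 - 12*v - 36)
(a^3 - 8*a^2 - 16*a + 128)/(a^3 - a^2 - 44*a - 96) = (a - 4)/(a + 3)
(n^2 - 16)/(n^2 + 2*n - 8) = (n - 4)/(n - 2)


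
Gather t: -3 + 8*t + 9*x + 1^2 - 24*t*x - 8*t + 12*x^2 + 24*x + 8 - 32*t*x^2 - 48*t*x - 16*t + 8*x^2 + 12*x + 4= t*(-32*x^2 - 72*x - 16) + 20*x^2 + 45*x + 10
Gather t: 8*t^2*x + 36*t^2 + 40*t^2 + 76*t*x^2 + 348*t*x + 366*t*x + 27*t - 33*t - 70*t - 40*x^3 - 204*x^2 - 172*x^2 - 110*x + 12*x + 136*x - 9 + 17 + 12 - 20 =t^2*(8*x + 76) + t*(76*x^2 + 714*x - 76) - 40*x^3 - 376*x^2 + 38*x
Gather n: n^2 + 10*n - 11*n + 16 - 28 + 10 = n^2 - n - 2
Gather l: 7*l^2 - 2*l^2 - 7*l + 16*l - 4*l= 5*l^2 + 5*l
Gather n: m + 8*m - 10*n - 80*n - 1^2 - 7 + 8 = 9*m - 90*n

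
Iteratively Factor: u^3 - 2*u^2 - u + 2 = (u - 1)*(u^2 - u - 2) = (u - 1)*(u + 1)*(u - 2)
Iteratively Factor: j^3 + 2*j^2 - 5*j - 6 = (j - 2)*(j^2 + 4*j + 3) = (j - 2)*(j + 1)*(j + 3)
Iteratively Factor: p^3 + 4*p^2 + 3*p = (p + 3)*(p^2 + p) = p*(p + 3)*(p + 1)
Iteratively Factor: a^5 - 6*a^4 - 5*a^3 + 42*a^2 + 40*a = (a + 1)*(a^4 - 7*a^3 + 2*a^2 + 40*a) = (a + 1)*(a + 2)*(a^3 - 9*a^2 + 20*a) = a*(a + 1)*(a + 2)*(a^2 - 9*a + 20) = a*(a - 5)*(a + 1)*(a + 2)*(a - 4)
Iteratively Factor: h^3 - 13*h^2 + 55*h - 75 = (h - 5)*(h^2 - 8*h + 15) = (h - 5)*(h - 3)*(h - 5)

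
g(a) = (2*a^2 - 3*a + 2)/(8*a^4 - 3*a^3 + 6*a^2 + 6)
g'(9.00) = 0.00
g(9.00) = 0.00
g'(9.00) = 0.00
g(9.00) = 0.00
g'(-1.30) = 0.27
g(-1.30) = 0.20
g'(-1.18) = 0.32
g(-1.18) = 0.24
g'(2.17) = -0.02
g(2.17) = 0.03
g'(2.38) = -0.01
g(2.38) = 0.02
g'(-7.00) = 0.00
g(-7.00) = 0.01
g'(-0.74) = 0.39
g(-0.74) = 0.41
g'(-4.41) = 0.01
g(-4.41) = 0.02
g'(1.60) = -0.02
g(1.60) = 0.04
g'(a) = (4*a - 3)/(8*a^4 - 3*a^3 + 6*a^2 + 6) + (2*a^2 - 3*a + 2)*(-32*a^3 + 9*a^2 - 12*a)/(8*a^4 - 3*a^3 + 6*a^2 + 6)^2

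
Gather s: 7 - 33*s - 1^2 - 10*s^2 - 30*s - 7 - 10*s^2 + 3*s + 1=-20*s^2 - 60*s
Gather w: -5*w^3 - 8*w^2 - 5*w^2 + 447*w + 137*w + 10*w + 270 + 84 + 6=-5*w^3 - 13*w^2 + 594*w + 360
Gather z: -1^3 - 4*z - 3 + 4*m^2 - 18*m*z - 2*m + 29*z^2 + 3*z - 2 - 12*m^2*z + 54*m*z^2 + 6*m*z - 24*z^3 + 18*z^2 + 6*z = 4*m^2 - 2*m - 24*z^3 + z^2*(54*m + 47) + z*(-12*m^2 - 12*m + 5) - 6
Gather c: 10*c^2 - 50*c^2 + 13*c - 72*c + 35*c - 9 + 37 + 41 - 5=-40*c^2 - 24*c + 64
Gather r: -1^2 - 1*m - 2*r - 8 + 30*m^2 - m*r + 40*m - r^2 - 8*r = 30*m^2 + 39*m - r^2 + r*(-m - 10) - 9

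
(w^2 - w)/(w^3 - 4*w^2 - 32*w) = (1 - w)/(-w^2 + 4*w + 32)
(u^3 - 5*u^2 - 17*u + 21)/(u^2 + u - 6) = (u^2 - 8*u + 7)/(u - 2)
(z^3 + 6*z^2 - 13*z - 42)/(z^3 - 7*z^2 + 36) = (z + 7)/(z - 6)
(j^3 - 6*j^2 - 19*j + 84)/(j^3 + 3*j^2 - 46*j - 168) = (j - 3)/(j + 6)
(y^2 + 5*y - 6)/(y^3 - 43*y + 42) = (y + 6)/(y^2 + y - 42)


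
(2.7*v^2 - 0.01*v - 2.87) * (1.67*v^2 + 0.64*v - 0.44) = 4.509*v^4 + 1.7113*v^3 - 5.9873*v^2 - 1.8324*v + 1.2628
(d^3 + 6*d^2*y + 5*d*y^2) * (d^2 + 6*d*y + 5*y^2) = d^5 + 12*d^4*y + 46*d^3*y^2 + 60*d^2*y^3 + 25*d*y^4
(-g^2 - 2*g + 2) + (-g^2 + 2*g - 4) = -2*g^2 - 2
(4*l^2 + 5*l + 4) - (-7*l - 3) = 4*l^2 + 12*l + 7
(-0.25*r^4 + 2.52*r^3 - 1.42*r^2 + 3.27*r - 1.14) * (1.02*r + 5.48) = -0.255*r^5 + 1.2004*r^4 + 12.3612*r^3 - 4.4462*r^2 + 16.7568*r - 6.2472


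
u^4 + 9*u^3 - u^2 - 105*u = u*(u - 3)*(u + 5)*(u + 7)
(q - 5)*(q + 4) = q^2 - q - 20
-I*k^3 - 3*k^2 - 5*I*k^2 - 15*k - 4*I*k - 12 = (k + 4)*(k - 3*I)*(-I*k - I)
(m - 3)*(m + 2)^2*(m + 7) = m^4 + 8*m^3 - m^2 - 68*m - 84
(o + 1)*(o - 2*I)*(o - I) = o^3 + o^2 - 3*I*o^2 - 2*o - 3*I*o - 2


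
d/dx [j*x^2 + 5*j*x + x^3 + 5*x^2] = 2*j*x + 5*j + 3*x^2 + 10*x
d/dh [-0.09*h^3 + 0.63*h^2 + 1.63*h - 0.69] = -0.27*h^2 + 1.26*h + 1.63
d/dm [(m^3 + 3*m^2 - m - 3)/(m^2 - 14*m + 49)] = (m^3 - 21*m^2 - 41*m + 13)/(m^3 - 21*m^2 + 147*m - 343)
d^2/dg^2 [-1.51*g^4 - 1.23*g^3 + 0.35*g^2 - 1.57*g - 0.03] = -18.12*g^2 - 7.38*g + 0.7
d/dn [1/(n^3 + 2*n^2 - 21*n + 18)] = (-3*n^2 - 4*n + 21)/(n^3 + 2*n^2 - 21*n + 18)^2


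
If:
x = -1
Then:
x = -1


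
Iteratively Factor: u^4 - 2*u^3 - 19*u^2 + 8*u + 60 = (u - 5)*(u^3 + 3*u^2 - 4*u - 12) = (u - 5)*(u + 2)*(u^2 + u - 6) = (u - 5)*(u + 2)*(u + 3)*(u - 2)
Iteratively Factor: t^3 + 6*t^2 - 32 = (t + 4)*(t^2 + 2*t - 8) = (t - 2)*(t + 4)*(t + 4)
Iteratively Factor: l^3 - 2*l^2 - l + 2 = (l - 2)*(l^2 - 1) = (l - 2)*(l - 1)*(l + 1)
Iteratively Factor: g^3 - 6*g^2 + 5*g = (g - 1)*(g^2 - 5*g) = g*(g - 1)*(g - 5)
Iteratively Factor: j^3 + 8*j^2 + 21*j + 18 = (j + 2)*(j^2 + 6*j + 9) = (j + 2)*(j + 3)*(j + 3)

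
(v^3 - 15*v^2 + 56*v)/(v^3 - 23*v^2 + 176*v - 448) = v/(v - 8)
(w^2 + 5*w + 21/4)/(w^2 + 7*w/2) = (w + 3/2)/w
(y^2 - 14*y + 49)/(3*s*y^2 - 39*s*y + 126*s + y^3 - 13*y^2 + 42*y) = (y - 7)/(3*s*y - 18*s + y^2 - 6*y)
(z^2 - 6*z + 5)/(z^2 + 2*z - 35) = (z - 1)/(z + 7)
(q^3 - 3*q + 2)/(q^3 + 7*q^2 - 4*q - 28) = (q^2 - 2*q + 1)/(q^2 + 5*q - 14)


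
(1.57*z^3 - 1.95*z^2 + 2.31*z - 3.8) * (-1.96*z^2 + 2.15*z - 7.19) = -3.0772*z^5 + 7.1975*z^4 - 20.0084*z^3 + 26.435*z^2 - 24.7789*z + 27.322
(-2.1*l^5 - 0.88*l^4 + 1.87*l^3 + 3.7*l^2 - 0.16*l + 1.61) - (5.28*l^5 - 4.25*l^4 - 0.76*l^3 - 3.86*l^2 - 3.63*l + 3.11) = -7.38*l^5 + 3.37*l^4 + 2.63*l^3 + 7.56*l^2 + 3.47*l - 1.5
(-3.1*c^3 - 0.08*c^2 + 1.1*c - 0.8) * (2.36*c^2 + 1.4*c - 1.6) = -7.316*c^5 - 4.5288*c^4 + 7.444*c^3 - 0.22*c^2 - 2.88*c + 1.28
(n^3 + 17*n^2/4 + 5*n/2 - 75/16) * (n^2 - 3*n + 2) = n^5 + 5*n^4/4 - 33*n^3/4 - 59*n^2/16 + 305*n/16 - 75/8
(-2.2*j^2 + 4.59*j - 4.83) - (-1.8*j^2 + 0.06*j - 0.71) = -0.4*j^2 + 4.53*j - 4.12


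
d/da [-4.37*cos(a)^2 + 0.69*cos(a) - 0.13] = (8.74*cos(a) - 0.69)*sin(a)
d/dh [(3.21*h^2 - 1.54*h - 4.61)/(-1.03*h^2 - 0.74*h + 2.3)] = (-3.9616*h^2 + 5.2694*h - 6.9534)/(1.0609*h^4 + 1.5244*h^3 - 4.1904*h^2 - 3.404*h + 5.29)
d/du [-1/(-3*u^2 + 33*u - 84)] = (11 - 2*u)/(3*(u^2 - 11*u + 28)^2)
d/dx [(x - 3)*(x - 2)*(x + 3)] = 3*x^2 - 4*x - 9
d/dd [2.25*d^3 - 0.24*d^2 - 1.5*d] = 6.75*d^2 - 0.48*d - 1.5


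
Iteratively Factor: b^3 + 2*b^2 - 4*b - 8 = (b + 2)*(b^2 - 4) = (b + 2)^2*(b - 2)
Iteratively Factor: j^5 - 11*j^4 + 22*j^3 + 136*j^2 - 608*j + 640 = (j - 5)*(j^4 - 6*j^3 - 8*j^2 + 96*j - 128) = (j - 5)*(j - 4)*(j^3 - 2*j^2 - 16*j + 32) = (j - 5)*(j - 4)^2*(j^2 + 2*j - 8) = (j - 5)*(j - 4)^2*(j - 2)*(j + 4)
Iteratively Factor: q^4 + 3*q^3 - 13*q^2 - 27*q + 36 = (q + 3)*(q^3 - 13*q + 12) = (q - 1)*(q + 3)*(q^2 + q - 12) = (q - 1)*(q + 3)*(q + 4)*(q - 3)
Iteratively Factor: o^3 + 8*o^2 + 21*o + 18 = (o + 3)*(o^2 + 5*o + 6) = (o + 3)^2*(o + 2)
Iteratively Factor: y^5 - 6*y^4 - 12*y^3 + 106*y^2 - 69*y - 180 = (y + 1)*(y^4 - 7*y^3 - 5*y^2 + 111*y - 180) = (y + 1)*(y + 4)*(y^3 - 11*y^2 + 39*y - 45) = (y - 3)*(y + 1)*(y + 4)*(y^2 - 8*y + 15) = (y - 3)^2*(y + 1)*(y + 4)*(y - 5)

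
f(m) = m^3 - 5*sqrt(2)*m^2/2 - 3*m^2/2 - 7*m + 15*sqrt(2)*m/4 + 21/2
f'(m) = 3*m^2 - 5*sqrt(2)*m - 3*m - 7 + 15*sqrt(2)/4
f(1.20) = 2.94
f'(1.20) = -9.46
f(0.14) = 10.17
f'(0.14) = -3.05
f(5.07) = 2.78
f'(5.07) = 24.36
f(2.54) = -9.91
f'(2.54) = -7.92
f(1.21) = 2.85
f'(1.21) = -9.49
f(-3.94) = -122.15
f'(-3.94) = 84.55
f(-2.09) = -17.08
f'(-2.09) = 32.46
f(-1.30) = 2.00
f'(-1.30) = 16.47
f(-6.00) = -376.60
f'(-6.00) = 166.73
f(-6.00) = -376.60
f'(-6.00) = 166.73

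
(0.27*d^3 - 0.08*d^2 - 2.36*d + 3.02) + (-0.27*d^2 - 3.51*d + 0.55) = 0.27*d^3 - 0.35*d^2 - 5.87*d + 3.57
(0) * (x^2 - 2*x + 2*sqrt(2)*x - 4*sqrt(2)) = 0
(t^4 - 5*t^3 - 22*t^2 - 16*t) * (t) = t^5 - 5*t^4 - 22*t^3 - 16*t^2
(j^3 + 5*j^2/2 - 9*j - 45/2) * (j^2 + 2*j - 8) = j^5 + 9*j^4/2 - 12*j^3 - 121*j^2/2 + 27*j + 180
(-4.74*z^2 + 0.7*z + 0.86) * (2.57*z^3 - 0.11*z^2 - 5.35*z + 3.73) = -12.1818*z^5 + 2.3204*z^4 + 27.4922*z^3 - 21.5198*z^2 - 1.99*z + 3.2078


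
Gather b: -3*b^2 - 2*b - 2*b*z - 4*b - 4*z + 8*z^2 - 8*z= -3*b^2 + b*(-2*z - 6) + 8*z^2 - 12*z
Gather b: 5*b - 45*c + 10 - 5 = 5*b - 45*c + 5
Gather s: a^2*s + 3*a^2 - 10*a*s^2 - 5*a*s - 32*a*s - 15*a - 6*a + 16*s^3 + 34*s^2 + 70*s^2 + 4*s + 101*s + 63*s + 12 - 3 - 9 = 3*a^2 - 21*a + 16*s^3 + s^2*(104 - 10*a) + s*(a^2 - 37*a + 168)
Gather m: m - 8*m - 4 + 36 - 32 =-7*m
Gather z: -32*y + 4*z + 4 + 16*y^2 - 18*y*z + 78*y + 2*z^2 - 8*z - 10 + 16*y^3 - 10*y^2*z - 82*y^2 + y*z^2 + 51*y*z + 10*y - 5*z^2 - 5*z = 16*y^3 - 66*y^2 + 56*y + z^2*(y - 3) + z*(-10*y^2 + 33*y - 9) - 6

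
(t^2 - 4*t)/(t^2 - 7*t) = (t - 4)/(t - 7)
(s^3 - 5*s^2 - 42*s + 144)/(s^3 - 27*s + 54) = (s - 8)/(s - 3)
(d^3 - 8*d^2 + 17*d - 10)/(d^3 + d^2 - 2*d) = (d^2 - 7*d + 10)/(d*(d + 2))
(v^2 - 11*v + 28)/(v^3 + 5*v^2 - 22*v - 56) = (v - 7)/(v^2 + 9*v + 14)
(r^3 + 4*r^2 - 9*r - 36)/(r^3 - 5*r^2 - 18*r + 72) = (r + 3)/(r - 6)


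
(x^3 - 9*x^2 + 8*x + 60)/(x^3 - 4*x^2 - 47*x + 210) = (x + 2)/(x + 7)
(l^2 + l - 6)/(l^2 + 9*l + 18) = (l - 2)/(l + 6)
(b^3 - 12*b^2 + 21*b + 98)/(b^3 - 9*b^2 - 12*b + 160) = (b^3 - 12*b^2 + 21*b + 98)/(b^3 - 9*b^2 - 12*b + 160)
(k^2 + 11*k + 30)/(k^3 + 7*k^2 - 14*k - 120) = 1/(k - 4)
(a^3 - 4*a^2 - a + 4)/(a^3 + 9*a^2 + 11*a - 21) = (a^2 - 3*a - 4)/(a^2 + 10*a + 21)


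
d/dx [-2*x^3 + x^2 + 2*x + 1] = -6*x^2 + 2*x + 2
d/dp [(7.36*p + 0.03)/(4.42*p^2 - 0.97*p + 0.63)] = (-32.5312*p^2 - 0.2652*p + 4.6659)/(19.5364*p^4 - 8.5748*p^3 + 6.5101*p^2 - 1.2222*p + 0.3969)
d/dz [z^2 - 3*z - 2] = 2*z - 3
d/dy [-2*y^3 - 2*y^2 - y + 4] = -6*y^2 - 4*y - 1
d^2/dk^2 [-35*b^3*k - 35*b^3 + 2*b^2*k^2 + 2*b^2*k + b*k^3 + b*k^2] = 2*b*(2*b + 3*k + 1)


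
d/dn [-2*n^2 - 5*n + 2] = -4*n - 5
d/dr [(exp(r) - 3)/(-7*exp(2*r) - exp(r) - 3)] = ((exp(r) - 3)*(14*exp(r) + 1) - 7*exp(2*r) - exp(r) - 3)*exp(r)/(7*exp(2*r) + exp(r) + 3)^2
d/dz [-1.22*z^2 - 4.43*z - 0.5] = -2.44*z - 4.43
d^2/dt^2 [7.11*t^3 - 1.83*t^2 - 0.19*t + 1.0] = 42.66*t - 3.66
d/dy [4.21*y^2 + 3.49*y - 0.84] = 8.42*y + 3.49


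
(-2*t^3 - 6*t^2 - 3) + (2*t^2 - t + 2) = -2*t^3 - 4*t^2 - t - 1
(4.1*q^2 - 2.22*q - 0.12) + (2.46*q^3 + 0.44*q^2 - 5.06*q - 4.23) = 2.46*q^3 + 4.54*q^2 - 7.28*q - 4.35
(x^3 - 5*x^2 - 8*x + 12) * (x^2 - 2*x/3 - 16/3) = x^5 - 17*x^4/3 - 10*x^3 + 44*x^2 + 104*x/3 - 64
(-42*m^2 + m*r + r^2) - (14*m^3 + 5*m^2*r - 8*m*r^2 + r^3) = -14*m^3 - 5*m^2*r - 42*m^2 + 8*m*r^2 + m*r - r^3 + r^2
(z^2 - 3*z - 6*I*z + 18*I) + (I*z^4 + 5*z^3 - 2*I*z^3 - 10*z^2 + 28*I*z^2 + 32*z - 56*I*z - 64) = I*z^4 + 5*z^3 - 2*I*z^3 - 9*z^2 + 28*I*z^2 + 29*z - 62*I*z - 64 + 18*I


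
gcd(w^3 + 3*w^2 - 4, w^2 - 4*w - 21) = 1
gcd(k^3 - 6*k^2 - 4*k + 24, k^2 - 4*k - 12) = k^2 - 4*k - 12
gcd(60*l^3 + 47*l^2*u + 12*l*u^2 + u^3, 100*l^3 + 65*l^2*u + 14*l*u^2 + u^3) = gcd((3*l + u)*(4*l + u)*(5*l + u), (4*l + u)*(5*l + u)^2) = 20*l^2 + 9*l*u + u^2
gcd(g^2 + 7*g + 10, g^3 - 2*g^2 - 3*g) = 1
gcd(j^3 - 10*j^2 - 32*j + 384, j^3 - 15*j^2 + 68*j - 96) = j - 8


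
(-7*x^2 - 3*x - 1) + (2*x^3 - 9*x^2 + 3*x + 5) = 2*x^3 - 16*x^2 + 4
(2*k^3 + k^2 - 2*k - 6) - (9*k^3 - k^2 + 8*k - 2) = -7*k^3 + 2*k^2 - 10*k - 4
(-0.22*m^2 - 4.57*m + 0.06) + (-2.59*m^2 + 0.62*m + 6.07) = -2.81*m^2 - 3.95*m + 6.13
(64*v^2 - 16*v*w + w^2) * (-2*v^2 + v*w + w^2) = -128*v^4 + 96*v^3*w + 46*v^2*w^2 - 15*v*w^3 + w^4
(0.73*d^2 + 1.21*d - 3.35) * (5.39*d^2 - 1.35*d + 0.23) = 3.9347*d^4 + 5.5364*d^3 - 19.5221*d^2 + 4.8008*d - 0.7705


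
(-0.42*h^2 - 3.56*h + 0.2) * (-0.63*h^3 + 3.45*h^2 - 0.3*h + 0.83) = 0.2646*h^5 + 0.7938*h^4 - 12.282*h^3 + 1.4094*h^2 - 3.0148*h + 0.166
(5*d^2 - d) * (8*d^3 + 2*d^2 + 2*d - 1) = 40*d^5 + 2*d^4 + 8*d^3 - 7*d^2 + d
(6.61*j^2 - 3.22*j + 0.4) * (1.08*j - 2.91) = 7.1388*j^3 - 22.7127*j^2 + 9.8022*j - 1.164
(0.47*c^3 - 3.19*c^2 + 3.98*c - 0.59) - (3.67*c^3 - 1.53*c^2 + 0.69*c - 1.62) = -3.2*c^3 - 1.66*c^2 + 3.29*c + 1.03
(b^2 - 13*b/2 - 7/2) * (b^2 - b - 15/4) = b^4 - 15*b^3/2 - 3*b^2/4 + 223*b/8 + 105/8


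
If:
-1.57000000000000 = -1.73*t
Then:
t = 0.91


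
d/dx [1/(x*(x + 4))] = 2*(-x - 2)/(x^2*(x^2 + 8*x + 16))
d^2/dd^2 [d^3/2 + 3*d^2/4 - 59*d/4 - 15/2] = 3*d + 3/2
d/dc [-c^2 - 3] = -2*c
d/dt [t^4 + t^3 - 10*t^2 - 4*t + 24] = 4*t^3 + 3*t^2 - 20*t - 4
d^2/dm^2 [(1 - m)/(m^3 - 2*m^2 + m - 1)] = 2*(-(m - 1)*(3*m^2 - 4*m + 1)^2 + (3*m^2 - 4*m + (m - 1)*(3*m - 2) + 1)*(m^3 - 2*m^2 + m - 1))/(m^3 - 2*m^2 + m - 1)^3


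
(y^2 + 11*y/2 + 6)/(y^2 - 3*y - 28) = (y + 3/2)/(y - 7)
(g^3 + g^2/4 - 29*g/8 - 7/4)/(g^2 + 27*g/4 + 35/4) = (g^2 - 3*g/2 - 1)/(g + 5)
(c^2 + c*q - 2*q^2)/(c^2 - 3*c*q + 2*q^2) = (-c - 2*q)/(-c + 2*q)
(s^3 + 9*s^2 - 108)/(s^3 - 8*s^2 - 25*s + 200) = (s^3 + 9*s^2 - 108)/(s^3 - 8*s^2 - 25*s + 200)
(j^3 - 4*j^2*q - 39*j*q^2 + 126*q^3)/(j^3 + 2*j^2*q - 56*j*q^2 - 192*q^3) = (-j^2 + 10*j*q - 21*q^2)/(-j^2 + 4*j*q + 32*q^2)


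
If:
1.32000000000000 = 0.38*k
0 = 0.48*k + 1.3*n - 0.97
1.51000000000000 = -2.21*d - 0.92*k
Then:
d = -2.13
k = 3.47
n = -0.54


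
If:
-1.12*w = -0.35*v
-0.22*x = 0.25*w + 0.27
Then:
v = -2.816*x - 3.456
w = -0.88*x - 1.08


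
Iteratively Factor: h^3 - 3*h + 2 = (h - 1)*(h^2 + h - 2) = (h - 1)*(h + 2)*(h - 1)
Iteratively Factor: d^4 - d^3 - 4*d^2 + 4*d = (d - 2)*(d^3 + d^2 - 2*d) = (d - 2)*(d - 1)*(d^2 + 2*d) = (d - 2)*(d - 1)*(d + 2)*(d)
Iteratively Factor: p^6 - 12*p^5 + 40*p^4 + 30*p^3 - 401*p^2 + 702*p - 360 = (p - 1)*(p^5 - 11*p^4 + 29*p^3 + 59*p^2 - 342*p + 360) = (p - 5)*(p - 1)*(p^4 - 6*p^3 - p^2 + 54*p - 72) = (p - 5)*(p - 3)*(p - 1)*(p^3 - 3*p^2 - 10*p + 24) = (p - 5)*(p - 3)*(p - 2)*(p - 1)*(p^2 - p - 12) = (p - 5)*(p - 4)*(p - 3)*(p - 2)*(p - 1)*(p + 3)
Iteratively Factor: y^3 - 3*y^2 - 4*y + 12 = (y - 3)*(y^2 - 4) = (y - 3)*(y - 2)*(y + 2)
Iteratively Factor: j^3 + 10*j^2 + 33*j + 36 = (j + 3)*(j^2 + 7*j + 12) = (j + 3)*(j + 4)*(j + 3)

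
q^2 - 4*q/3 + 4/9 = (q - 2/3)^2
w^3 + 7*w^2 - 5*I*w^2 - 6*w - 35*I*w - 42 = (w + 7)*(w - 3*I)*(w - 2*I)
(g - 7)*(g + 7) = g^2 - 49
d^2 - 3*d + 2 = (d - 2)*(d - 1)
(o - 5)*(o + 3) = o^2 - 2*o - 15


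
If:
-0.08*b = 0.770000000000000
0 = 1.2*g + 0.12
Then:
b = -9.62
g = -0.10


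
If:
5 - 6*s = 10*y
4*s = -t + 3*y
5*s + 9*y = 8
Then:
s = -35/4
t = 209/4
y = 23/4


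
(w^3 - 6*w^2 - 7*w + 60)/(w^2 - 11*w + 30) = (w^2 - w - 12)/(w - 6)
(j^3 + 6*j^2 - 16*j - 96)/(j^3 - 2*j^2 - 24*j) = (j^2 + 2*j - 24)/(j*(j - 6))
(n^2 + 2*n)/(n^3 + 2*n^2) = 1/n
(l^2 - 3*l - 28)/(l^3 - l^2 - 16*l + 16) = (l - 7)/(l^2 - 5*l + 4)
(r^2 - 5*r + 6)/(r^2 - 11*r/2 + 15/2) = 2*(r - 2)/(2*r - 5)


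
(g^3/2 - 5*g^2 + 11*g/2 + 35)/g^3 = (g^3 - 10*g^2 + 11*g + 70)/(2*g^3)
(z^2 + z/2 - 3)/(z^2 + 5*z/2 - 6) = (z + 2)/(z + 4)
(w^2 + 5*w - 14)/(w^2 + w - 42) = (w - 2)/(w - 6)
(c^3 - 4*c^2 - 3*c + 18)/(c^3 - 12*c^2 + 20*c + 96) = (c^2 - 6*c + 9)/(c^2 - 14*c + 48)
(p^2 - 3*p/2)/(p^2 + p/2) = (2*p - 3)/(2*p + 1)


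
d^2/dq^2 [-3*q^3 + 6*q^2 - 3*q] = 12 - 18*q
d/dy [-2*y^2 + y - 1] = 1 - 4*y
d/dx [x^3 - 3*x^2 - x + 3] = 3*x^2 - 6*x - 1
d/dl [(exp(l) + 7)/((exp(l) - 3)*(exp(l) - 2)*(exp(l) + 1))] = (-2*exp(3*l) - 17*exp(2*l) + 56*exp(l) - 1)*exp(l)/(exp(6*l) - 8*exp(5*l) + 18*exp(4*l) + 4*exp(3*l) - 47*exp(2*l) + 12*exp(l) + 36)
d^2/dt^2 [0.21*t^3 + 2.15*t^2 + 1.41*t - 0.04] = 1.26*t + 4.3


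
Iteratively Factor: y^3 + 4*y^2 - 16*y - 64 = (y - 4)*(y^2 + 8*y + 16) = (y - 4)*(y + 4)*(y + 4)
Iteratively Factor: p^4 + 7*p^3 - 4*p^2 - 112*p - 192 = (p + 3)*(p^3 + 4*p^2 - 16*p - 64) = (p + 3)*(p + 4)*(p^2 - 16) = (p - 4)*(p + 3)*(p + 4)*(p + 4)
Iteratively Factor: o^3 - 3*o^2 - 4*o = (o - 4)*(o^2 + o) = o*(o - 4)*(o + 1)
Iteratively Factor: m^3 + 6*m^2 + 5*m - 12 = (m + 3)*(m^2 + 3*m - 4) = (m - 1)*(m + 3)*(m + 4)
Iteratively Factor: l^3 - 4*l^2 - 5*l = (l)*(l^2 - 4*l - 5) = l*(l - 5)*(l + 1)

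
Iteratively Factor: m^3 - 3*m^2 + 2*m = (m)*(m^2 - 3*m + 2) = m*(m - 1)*(m - 2)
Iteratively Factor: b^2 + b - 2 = (b - 1)*(b + 2)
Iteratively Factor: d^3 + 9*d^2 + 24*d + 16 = (d + 4)*(d^2 + 5*d + 4) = (d + 1)*(d + 4)*(d + 4)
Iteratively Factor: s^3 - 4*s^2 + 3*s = (s)*(s^2 - 4*s + 3) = s*(s - 1)*(s - 3)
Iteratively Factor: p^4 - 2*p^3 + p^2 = (p)*(p^3 - 2*p^2 + p) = p*(p - 1)*(p^2 - p) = p*(p - 1)^2*(p)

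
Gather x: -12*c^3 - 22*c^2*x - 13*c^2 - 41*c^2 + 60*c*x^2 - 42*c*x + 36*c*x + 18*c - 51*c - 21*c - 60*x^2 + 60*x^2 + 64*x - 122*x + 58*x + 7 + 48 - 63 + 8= -12*c^3 - 54*c^2 + 60*c*x^2 - 54*c + x*(-22*c^2 - 6*c)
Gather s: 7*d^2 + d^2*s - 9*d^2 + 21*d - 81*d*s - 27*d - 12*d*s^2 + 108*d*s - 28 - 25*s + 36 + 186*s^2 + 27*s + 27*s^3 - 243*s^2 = -2*d^2 - 6*d + 27*s^3 + s^2*(-12*d - 57) + s*(d^2 + 27*d + 2) + 8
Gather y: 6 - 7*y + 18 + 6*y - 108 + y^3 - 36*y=y^3 - 37*y - 84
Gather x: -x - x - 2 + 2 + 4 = 4 - 2*x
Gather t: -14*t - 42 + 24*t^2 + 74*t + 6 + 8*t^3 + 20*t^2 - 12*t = 8*t^3 + 44*t^2 + 48*t - 36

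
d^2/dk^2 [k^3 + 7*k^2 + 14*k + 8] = 6*k + 14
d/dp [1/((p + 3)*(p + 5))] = 2*(-p - 4)/(p^4 + 16*p^3 + 94*p^2 + 240*p + 225)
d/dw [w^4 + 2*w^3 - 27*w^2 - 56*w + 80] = 4*w^3 + 6*w^2 - 54*w - 56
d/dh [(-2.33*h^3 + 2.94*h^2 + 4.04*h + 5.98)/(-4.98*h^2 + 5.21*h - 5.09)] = (11.6034*h^4 - 24.2786*h^3 + 71.0157*h^2 + 29.6316*h - 51.7194)/(24.8004*h^4 - 51.8916*h^3 + 77.8405*h^2 - 53.0378*h + 25.9081)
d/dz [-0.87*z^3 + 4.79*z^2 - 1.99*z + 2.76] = -2.61*z^2 + 9.58*z - 1.99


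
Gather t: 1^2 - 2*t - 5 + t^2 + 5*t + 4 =t^2 + 3*t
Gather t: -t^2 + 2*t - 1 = -t^2 + 2*t - 1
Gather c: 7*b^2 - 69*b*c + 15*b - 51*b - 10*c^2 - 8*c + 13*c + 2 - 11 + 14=7*b^2 - 36*b - 10*c^2 + c*(5 - 69*b) + 5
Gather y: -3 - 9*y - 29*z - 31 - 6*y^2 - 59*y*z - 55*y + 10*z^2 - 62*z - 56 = -6*y^2 + y*(-59*z - 64) + 10*z^2 - 91*z - 90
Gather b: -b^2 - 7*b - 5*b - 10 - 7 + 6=-b^2 - 12*b - 11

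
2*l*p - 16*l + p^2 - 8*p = (2*l + p)*(p - 8)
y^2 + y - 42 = (y - 6)*(y + 7)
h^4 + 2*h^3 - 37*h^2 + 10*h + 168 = (h - 4)*(h - 3)*(h + 2)*(h + 7)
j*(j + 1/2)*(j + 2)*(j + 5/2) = j^4 + 5*j^3 + 29*j^2/4 + 5*j/2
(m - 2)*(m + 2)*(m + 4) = m^3 + 4*m^2 - 4*m - 16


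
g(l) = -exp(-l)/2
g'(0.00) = 0.50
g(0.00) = -0.50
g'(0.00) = 0.50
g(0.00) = -0.50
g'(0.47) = 0.31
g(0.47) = -0.31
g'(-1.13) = 1.55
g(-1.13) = -1.55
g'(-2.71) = 7.51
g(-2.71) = -7.51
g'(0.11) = 0.45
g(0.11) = -0.45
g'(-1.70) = 2.74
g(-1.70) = -2.74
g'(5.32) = 0.00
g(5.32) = -0.00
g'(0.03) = 0.49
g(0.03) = -0.49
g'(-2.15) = 4.29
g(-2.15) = -4.29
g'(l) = exp(-l)/2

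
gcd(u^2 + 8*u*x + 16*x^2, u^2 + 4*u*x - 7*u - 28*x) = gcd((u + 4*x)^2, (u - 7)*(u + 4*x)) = u + 4*x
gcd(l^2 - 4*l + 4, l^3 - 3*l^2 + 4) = l^2 - 4*l + 4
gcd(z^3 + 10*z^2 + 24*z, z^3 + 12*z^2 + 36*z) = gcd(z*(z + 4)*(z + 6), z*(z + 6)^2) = z^2 + 6*z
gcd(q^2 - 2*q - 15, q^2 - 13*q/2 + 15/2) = q - 5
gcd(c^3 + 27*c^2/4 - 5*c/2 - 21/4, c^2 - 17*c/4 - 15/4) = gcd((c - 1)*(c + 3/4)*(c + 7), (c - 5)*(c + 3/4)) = c + 3/4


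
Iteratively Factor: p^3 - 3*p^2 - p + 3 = (p - 3)*(p^2 - 1) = (p - 3)*(p - 1)*(p + 1)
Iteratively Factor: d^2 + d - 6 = (d - 2)*(d + 3)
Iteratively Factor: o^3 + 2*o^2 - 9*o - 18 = (o + 3)*(o^2 - o - 6) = (o + 2)*(o + 3)*(o - 3)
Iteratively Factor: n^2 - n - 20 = (n - 5)*(n + 4)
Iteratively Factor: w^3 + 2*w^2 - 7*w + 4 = (w + 4)*(w^2 - 2*w + 1) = (w - 1)*(w + 4)*(w - 1)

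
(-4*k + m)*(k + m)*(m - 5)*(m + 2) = -4*k^2*m^2 + 12*k^2*m + 40*k^2 - 3*k*m^3 + 9*k*m^2 + 30*k*m + m^4 - 3*m^3 - 10*m^2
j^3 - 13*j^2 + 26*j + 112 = (j - 8)*(j - 7)*(j + 2)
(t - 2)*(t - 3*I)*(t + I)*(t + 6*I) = t^4 - 2*t^3 + 4*I*t^3 + 15*t^2 - 8*I*t^2 - 30*t + 18*I*t - 36*I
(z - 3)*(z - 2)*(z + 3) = z^3 - 2*z^2 - 9*z + 18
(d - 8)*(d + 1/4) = d^2 - 31*d/4 - 2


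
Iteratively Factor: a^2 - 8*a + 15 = (a - 5)*(a - 3)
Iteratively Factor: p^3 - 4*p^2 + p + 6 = (p + 1)*(p^2 - 5*p + 6) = (p - 2)*(p + 1)*(p - 3)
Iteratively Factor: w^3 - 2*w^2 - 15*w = (w + 3)*(w^2 - 5*w) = w*(w + 3)*(w - 5)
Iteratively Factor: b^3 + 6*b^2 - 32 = (b + 4)*(b^2 + 2*b - 8) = (b + 4)^2*(b - 2)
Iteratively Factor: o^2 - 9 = (o + 3)*(o - 3)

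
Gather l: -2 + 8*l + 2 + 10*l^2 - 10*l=10*l^2 - 2*l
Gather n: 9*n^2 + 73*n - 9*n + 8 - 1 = 9*n^2 + 64*n + 7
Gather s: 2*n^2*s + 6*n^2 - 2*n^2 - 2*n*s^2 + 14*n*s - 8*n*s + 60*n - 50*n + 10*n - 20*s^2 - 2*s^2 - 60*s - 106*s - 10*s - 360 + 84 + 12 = 4*n^2 + 20*n + s^2*(-2*n - 22) + s*(2*n^2 + 6*n - 176) - 264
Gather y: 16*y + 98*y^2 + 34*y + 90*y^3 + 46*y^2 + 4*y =90*y^3 + 144*y^2 + 54*y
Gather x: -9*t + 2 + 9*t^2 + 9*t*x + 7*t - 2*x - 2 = 9*t^2 - 2*t + x*(9*t - 2)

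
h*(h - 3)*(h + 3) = h^3 - 9*h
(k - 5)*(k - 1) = k^2 - 6*k + 5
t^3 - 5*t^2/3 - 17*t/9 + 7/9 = (t - 7/3)*(t - 1/3)*(t + 1)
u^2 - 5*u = u*(u - 5)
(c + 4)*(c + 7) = c^2 + 11*c + 28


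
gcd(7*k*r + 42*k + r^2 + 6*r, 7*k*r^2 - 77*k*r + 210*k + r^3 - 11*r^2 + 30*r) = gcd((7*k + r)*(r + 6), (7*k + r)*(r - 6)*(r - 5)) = 7*k + r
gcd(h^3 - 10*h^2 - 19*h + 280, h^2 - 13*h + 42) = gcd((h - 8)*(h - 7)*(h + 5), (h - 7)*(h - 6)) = h - 7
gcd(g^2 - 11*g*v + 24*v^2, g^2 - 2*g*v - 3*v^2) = -g + 3*v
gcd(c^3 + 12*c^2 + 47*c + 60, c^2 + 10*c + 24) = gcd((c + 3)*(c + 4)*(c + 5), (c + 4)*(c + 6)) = c + 4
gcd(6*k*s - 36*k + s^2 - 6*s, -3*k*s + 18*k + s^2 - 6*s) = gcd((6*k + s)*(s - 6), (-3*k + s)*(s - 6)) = s - 6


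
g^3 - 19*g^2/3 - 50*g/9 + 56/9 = (g - 7)*(g - 2/3)*(g + 4/3)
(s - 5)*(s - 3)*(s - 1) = s^3 - 9*s^2 + 23*s - 15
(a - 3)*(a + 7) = a^2 + 4*a - 21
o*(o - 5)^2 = o^3 - 10*o^2 + 25*o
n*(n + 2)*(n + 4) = n^3 + 6*n^2 + 8*n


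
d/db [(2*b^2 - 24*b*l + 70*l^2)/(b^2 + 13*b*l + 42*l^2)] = 2*l*(25*b^2 + 14*b*l - 959*l^2)/(b^4 + 26*b^3*l + 253*b^2*l^2 + 1092*b*l^3 + 1764*l^4)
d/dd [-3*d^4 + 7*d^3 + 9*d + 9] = -12*d^3 + 21*d^2 + 9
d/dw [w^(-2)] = -2/w^3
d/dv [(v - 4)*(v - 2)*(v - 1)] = 3*v^2 - 14*v + 14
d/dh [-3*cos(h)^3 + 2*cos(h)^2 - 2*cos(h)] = (9*cos(h)^2 - 4*cos(h) + 2)*sin(h)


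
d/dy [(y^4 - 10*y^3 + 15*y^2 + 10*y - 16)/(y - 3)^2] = 2*(y^4 - 11*y^3 + 45*y^2 - 50*y + 1)/(y^3 - 9*y^2 + 27*y - 27)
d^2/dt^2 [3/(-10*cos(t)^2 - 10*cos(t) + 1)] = 30*(40*sin(t)^4 - 34*sin(t)^2 - 73*cos(t)/2 + 15*cos(3*t)/2 - 28)/(-10*sin(t)^2 + 10*cos(t) + 9)^3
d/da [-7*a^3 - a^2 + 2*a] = -21*a^2 - 2*a + 2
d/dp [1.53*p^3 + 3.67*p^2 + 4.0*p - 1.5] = 4.59*p^2 + 7.34*p + 4.0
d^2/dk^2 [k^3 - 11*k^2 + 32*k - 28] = 6*k - 22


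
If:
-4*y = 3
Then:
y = -3/4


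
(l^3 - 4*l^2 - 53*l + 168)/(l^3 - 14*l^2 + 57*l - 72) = (l + 7)/(l - 3)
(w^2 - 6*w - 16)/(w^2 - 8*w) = (w + 2)/w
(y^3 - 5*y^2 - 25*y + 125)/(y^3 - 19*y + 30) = (y^2 - 10*y + 25)/(y^2 - 5*y + 6)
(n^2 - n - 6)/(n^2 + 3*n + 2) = (n - 3)/(n + 1)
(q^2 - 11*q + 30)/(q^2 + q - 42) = (q - 5)/(q + 7)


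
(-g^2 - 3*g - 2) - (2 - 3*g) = -g^2 - 4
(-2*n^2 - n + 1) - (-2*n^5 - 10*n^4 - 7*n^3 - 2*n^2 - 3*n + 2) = 2*n^5 + 10*n^4 + 7*n^3 + 2*n - 1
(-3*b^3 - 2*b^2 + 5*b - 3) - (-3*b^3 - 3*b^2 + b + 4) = b^2 + 4*b - 7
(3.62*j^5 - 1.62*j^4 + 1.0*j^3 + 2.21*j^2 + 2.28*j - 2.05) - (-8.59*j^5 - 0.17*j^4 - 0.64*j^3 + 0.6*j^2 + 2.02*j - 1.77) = 12.21*j^5 - 1.45*j^4 + 1.64*j^3 + 1.61*j^2 + 0.26*j - 0.28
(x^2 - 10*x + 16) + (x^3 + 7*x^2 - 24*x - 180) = x^3 + 8*x^2 - 34*x - 164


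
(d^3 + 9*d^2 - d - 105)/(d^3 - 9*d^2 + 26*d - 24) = (d^2 + 12*d + 35)/(d^2 - 6*d + 8)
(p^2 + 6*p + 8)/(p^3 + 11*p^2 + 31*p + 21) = (p^2 + 6*p + 8)/(p^3 + 11*p^2 + 31*p + 21)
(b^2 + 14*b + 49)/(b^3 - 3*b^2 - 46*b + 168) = (b + 7)/(b^2 - 10*b + 24)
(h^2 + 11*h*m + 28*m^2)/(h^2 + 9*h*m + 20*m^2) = (h + 7*m)/(h + 5*m)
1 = 1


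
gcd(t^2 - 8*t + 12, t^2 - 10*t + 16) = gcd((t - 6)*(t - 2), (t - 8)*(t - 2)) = t - 2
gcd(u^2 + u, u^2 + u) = u^2 + u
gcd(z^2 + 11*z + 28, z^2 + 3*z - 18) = 1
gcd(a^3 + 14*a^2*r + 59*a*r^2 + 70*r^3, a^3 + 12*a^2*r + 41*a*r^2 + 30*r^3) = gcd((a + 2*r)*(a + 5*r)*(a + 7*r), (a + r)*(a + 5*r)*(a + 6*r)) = a + 5*r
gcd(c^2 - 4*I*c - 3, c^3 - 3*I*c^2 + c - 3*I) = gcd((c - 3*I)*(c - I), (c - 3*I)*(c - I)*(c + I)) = c^2 - 4*I*c - 3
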